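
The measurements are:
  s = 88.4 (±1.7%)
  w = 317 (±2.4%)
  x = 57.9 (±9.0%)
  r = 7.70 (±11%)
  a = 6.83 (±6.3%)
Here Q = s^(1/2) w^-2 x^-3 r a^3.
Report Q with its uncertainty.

(1.18 ± 0.415) × 10^-6

Each factor contributes (exponent × relative error)² to (δQ/Q)²:
  (½·δs/s)² = (0.5×0.0170)² = 7.23e-05;  (-2·δw/w)² = (-2×0.0240)² = 0.00230;  (-3·δx/x)² = (-3×0.0900)² = 0.0729;  (1·δr/r)² = (1×0.110)² = 0.0121;  (3·δa/a)² = (3×0.0630)² = 0.0357
δQ/Q = √(0.123) = 0.351
Q = 1.18e-06, so δQ = 0.351 × 1.18e-06 = 4.15e-07.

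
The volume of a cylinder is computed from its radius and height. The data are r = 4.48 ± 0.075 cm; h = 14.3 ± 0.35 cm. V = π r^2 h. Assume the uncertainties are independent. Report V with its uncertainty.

For a monomial V ∝ r^2, h, fractional errors add in quadrature:
  (2·δr/r)² = (2×0.0167)² = 0.00112;  (1·δh/h)² = (1×0.0245)² = 0.000599
δV/V = √(0.00172) = 0.0415
V = 902 cm^3, so δV = 0.0415 × 902 = 37.4 cm^3.

902 ± 37.4 cm^3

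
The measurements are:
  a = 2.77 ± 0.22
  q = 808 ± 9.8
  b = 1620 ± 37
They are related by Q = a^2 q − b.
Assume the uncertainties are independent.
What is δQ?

988

Let p = a^2·q = 6200. δp/p = √((2·δa/a)² + (1·δq/q)²) = √(0.0252 + 0.000147) = 0.159, so δp = 988.
Q = p − b: δQ = √(δp² + δb²) = √(9.75e+05 + 1370) = 988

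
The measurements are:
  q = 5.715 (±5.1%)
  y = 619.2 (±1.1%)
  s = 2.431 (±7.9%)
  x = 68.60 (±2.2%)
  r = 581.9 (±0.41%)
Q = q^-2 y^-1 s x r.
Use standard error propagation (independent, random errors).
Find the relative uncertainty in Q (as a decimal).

0.131

Relative error in a monomial: (δQ/Q)² = Σ (nᵢ · δxᵢ/xᵢ)².
  (-2·δq/q)² = (-2×0.0510)² = 0.0104;  (-1·δy/y)² = (-1×0.0110)² = 0.000121;  (1·δs/s)² = (1×0.0790)² = 0.00624;  (1·δx/x)² = (1×0.0220)² = 0.000484;  (1·δr/r)² = (1×0.00410)² = 1.68e-05
δQ/Q = √(0.0173) = 0.131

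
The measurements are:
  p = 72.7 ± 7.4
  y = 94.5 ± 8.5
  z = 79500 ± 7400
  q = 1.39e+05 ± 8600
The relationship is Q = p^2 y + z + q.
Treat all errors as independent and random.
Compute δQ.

1.12e+05

Let w = p^2·y = 4.99e+05. δw/w = √((2·δp/p)² + (1·δy/y)²) = √(0.0414 + 0.00809) = 0.223, so δw = 1.11e+05.
Q = w + z + q: δQ = √(δw² + δz² + δq²) = √(1.24e+10 + 5.48e+07 + 7.4e+07) = 1.12e+05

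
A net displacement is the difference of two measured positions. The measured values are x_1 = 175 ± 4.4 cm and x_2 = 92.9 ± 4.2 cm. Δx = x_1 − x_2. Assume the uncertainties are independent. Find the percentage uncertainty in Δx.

7.41%

For a sum/difference, combine absolute errors in quadrature:
  (δx_1)² = 19.4;  (δx_2)² = 17.6
δΔx = √(37.0) = 6.08 cm
Δx = 82.1 cm, so δΔx/Δx = 6.08/82.1 = 0.0741.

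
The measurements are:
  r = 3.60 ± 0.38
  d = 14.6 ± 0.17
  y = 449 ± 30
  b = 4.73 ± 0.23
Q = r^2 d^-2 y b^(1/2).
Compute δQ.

13.3

Relative error in a monomial: (δQ/Q)² = Σ (nᵢ · δxᵢ/xᵢ)².
  (2·δr/r)² = (2×0.106)² = 0.0446;  (-2·δd/d)² = (-2×0.0116)² = 0.000542;  (1·δy/y)² = (1×0.0668)² = 0.00446;  (½·δb/b)² = (0.5×0.0486)² = 0.000591
δQ/Q = √(0.0502) = 0.224
Q = 59.4, so δQ = 0.224 × 59.4 = 13.3.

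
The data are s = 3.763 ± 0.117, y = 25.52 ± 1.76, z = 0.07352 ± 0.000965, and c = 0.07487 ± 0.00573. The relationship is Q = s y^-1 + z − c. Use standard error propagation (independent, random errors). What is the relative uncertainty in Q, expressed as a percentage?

8.61%

Let p = s·y^-1 = 0.1475. δp/p = √((1·δs/s)² + (-1·δy/y)²) = √(0.000967 + 0.00476) = 0.0757, so δp = 0.0112.
Q = p + z − c: δQ = √(δp² + δz² + δc²) = √(0.000124 + 9.31e-07 + 3.28e-05) = 0.0126
Q = 0.1461, so δQ/Q = 0.0126/0.1461 = 0.0861.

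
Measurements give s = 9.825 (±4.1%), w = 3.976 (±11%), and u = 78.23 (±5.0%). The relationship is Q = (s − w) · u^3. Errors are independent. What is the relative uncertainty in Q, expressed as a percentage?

Let h = s − w = 5.849. δh = √(δs² + δw²) = √(0.162 + 0.191) = 0.595, so δh/h = 0.102.
Q is then a monomial in h, u:
δQ/Q = √((δh/h)² + (3·δu/u)²) = √(0.0103 + 0.0225) = 0.181

18.1%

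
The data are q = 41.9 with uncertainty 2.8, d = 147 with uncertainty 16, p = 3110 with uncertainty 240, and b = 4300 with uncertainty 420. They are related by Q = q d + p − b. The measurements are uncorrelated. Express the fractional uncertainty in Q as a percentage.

Let w = q·d = 6160. δw/w = √((1·δq/q)² + (1·δd/d)²) = √(0.00447 + 0.0118) = 0.128, so δw = 787.
Q = w + p − b: δQ = √(δw² + δp² + δb²) = √(6.19e+05 + 57600 + 1.76e+05) = 923
Q = 4970, so δQ/Q = 923/4970 = 0.186.

18.6%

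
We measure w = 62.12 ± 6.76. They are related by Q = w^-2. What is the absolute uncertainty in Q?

5.64e-05

Each factor contributes (exponent × relative error)² to (δQ/Q)²:
  (-2·δw/w)² = (-2×0.109)² = 0.0474
δQ/Q = √(0.0474) = 0.218
Q = 0.0002591, so δQ = 0.218 × 0.0002591 = 5.64e-05.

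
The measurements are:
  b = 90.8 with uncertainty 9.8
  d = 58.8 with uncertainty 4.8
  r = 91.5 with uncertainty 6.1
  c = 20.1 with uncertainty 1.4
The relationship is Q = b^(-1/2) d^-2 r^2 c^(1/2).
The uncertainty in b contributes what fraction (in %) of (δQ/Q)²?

(δQ/Q)² = (−½·δb/b)² + (-2·δd/d)² + (2·δr/r)² + (½·δc/c)²
  b term: (-0.5×0.108)² = 0.00291
  d term: (-2×0.0816)² = 0.0267
  r term: (2×0.0667)² = 0.0178
  c term: (0.5×0.0697)² = 0.00121
Total = 0.0486. Share from b = 0.00291/0.0486 = 0.0600.

6.00%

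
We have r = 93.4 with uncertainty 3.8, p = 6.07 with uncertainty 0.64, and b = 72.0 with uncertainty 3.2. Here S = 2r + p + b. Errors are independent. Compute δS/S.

0.0312

Sums and differences: (δS)² = Σ (cᵢ δxᵢ)².
  (2·δr)² = 57.8;  (δp)² = 0.410;  (δb)² = 10.2
δS = √(68.4) = 8.27
S = 265, so δS/S = 8.27/265 = 0.0312.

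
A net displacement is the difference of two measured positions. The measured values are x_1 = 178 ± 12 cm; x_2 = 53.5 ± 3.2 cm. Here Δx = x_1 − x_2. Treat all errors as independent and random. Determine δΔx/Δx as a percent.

9.98%

For a sum/difference, combine absolute errors in quadrature:
  (δx_1)² = 144;  (δx_2)² = 10.2
δΔx = √(154) = 12.4 cm
Δx = 124 cm, so δΔx/Δx = 12.4/124 = 0.0998.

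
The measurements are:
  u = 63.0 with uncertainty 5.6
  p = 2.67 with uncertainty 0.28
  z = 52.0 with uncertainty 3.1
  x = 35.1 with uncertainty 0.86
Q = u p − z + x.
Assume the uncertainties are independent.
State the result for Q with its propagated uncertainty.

Let w = u·p = 168. δw/w = √((1·δu/u)² + (1·δp/p)²) = √(0.00790 + 0.0110) = 0.137, so δw = 23.1.
Q = w − z + x: δQ = √(δw² + δz² + δx²) = √(535 + 9.61 + 0.740) = 23.3
Q = 151.

151 ± 23.3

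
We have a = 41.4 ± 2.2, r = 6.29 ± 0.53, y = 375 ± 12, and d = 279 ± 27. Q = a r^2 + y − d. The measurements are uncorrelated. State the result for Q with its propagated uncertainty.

Let p = a·r^2 = 1640. δp/p = √((1·δa/a)² + (2·δr/r)²) = √(0.00282 + 0.0284) = 0.177, so δp = 289.
Q = p + y − d: δQ = √(δp² + δy² + δd²) = √(83800 + 144 + 729) = 291
Q = 1730.

1730 ± 291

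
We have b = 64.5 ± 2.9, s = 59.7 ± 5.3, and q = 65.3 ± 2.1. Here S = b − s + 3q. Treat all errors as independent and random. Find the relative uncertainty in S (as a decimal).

For a sum/difference, combine absolute errors in quadrature:
  (δb)² = 8.41;  (δs)² = 28.1;  (3·δq)² = 39.7
δS = √(76.2) = 8.73
S = 201, so δS/S = 8.73/201 = 0.0435.

0.0435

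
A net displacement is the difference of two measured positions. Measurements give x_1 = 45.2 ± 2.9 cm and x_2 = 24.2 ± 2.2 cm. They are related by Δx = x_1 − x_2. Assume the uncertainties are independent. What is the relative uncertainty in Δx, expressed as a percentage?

Each term contributes (cᵢ δxᵢ)² to (δΔx)²:
  (δx_1)² = 8.41;  (δx_2)² = 4.84
δΔx = √(13.2) = 3.64 cm
Δx = 21.0 cm, so δΔx/Δx = 3.64/21.0 = 0.173.

17.3%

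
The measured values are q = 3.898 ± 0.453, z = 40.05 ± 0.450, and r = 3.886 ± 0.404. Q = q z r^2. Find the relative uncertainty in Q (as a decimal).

For a monomial Q ∝ q, z, r^2, fractional errors add in quadrature:
  (1·δq/q)² = (1×0.116)² = 0.0135;  (1·δz/z)² = (1×0.0112)² = 0.000126;  (2·δr/r)² = (2×0.104)² = 0.0432
δQ/Q = √(0.0569) = 0.238

0.238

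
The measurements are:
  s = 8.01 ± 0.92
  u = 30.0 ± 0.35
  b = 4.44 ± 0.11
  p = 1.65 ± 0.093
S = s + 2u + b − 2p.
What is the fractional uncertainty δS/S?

0.0170

Sums and differences: (δS)² = Σ (cᵢ δxᵢ)².
  (δs)² = 0.846;  (2·δu)² = 0.490;  (δb)² = 0.0121;  (2·δp)² = 0.0346
δS = √(1.38) = 1.18
S = 69.2, so δS/S = 1.18/69.2 = 0.0170.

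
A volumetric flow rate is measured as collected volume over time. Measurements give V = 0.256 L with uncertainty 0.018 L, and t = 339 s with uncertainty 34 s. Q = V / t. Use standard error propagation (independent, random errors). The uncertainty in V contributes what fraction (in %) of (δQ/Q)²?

(δQ/Q)² = (1·δV/V)² + (-1·δt/t)²
  V term: (1×0.0703)² = 0.00494
  t term: (-1×0.100)² = 0.0101
Total = 0.0150. Share from V = 0.00494/0.0150 = 0.330.

33.0%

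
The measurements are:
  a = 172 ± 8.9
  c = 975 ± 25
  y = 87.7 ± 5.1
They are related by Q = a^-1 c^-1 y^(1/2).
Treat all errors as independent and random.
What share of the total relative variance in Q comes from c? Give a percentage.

(δQ/Q)² = (-1·δa/a)² + (-1·δc/c)² + (½·δy/y)²
  a term: (-1×0.0517)² = 0.00268
  c term: (-1×0.0256)² = 0.000657
  y term: (0.5×0.0582)² = 0.000845
Total = 0.00418. Share from c = 0.000657/0.00418 = 0.157.

15.7%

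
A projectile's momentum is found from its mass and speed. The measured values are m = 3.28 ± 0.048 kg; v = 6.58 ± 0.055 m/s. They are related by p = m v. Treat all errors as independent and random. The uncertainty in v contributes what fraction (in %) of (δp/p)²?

24.6%

(δp/p)² = (1·δm/m)² + (1·δv/v)²
  m term: (1×0.0146)² = 0.000214
  v term: (1×0.00836)² = 6.99e-05
Total = 0.000284. Share from v = 6.99e-05/0.000284 = 0.246.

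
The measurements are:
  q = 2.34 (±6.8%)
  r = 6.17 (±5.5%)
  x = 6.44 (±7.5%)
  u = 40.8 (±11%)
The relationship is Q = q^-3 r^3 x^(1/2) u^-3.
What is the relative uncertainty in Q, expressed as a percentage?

Relative error in a monomial: (δQ/Q)² = Σ (nᵢ · δxᵢ/xᵢ)².
  (-3·δq/q)² = (-3×0.0680)² = 0.0416;  (3·δr/r)² = (3×0.0550)² = 0.0272;  (½·δx/x)² = (0.5×0.0750)² = 0.00141;  (-3·δu/u)² = (-3×0.110)² = 0.109
δQ/Q = √(0.179) = 0.423

42.3%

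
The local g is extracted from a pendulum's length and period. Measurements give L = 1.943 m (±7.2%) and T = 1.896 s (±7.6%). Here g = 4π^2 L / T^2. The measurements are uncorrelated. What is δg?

Relative error in a monomial: (δg/g)² = Σ (nᵢ · δxᵢ/xᵢ)².
  (1·δL/L)² = (1×0.0720)² = 0.00518;  (-2·δT/T)² = (-2×0.0760)² = 0.0231
δg/g = √(0.0283) = 0.168
g = 21.34 m/s^2, so δg = 0.168 × 21.34 = 3.59 m/s^2.

3.59 m/s^2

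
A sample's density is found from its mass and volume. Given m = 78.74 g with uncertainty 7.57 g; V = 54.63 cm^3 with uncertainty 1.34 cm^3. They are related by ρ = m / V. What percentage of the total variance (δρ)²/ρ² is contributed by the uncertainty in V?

(δρ/ρ)² = (1·δm/m)² + (-1·δV/V)²
  m term: (1×0.0961)² = 0.00924
  V term: (-1×0.0245)² = 0.000602
Total = 0.00984. Share from V = 0.000602/0.00984 = 0.0611.

6.11%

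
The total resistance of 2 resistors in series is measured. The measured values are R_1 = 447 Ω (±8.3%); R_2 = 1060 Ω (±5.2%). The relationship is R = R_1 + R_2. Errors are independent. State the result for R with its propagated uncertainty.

Absolute uncertainties add in quadrature for a linear combination:
  (δR_1)² = 1380;  (δR_2)² = 3040
δR = √(4410) = 66.4 Ω
R = 1510 Ω.

1510 ± 66.4 Ω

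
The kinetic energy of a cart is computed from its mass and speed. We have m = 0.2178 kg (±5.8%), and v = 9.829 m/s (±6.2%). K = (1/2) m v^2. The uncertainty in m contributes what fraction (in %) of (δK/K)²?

18.0%

(δK/K)² = (1·δm/m)² + (2·δv/v)²
  m term: (1×0.0580)² = 0.00336
  v term: (2×0.0620)² = 0.0154
Total = 0.0187. Share from m = 0.00336/0.0187 = 0.180.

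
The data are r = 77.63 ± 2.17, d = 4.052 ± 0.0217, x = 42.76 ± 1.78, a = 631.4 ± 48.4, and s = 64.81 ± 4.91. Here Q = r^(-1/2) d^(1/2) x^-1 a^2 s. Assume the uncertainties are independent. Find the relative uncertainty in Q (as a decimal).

Q is a product of powers, so relative uncertainties combine in quadrature:
  (−½·δr/r)² = (-0.5×0.0280)² = 0.000195;  (½·δd/d)² = (0.5×0.00536)² = 7.17e-06;  (-1·δx/x)² = (-1×0.0416)² = 0.00173;  (2·δa/a)² = (2×0.0767)² = 0.0235;  (1·δs/s)² = (1×0.0758)² = 0.00574
δQ/Q = √(0.0312) = 0.177

0.177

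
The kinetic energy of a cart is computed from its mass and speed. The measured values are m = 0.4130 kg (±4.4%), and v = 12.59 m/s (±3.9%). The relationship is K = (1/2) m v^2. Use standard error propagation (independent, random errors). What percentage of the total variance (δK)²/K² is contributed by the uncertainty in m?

24.1%

(δK/K)² = (1·δm/m)² + (2·δv/v)²
  m term: (1×0.0440)² = 0.00194
  v term: (2×0.0390)² = 0.00608
Total = 0.00802. Share from m = 0.00194/0.00802 = 0.241.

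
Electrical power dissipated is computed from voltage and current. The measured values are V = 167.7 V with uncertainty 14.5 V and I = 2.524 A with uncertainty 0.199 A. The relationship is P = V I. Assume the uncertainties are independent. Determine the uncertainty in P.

Relative error in a monomial: (δP/P)² = Σ (nᵢ · δxᵢ/xᵢ)².
  (1·δV/V)² = (1×0.0865)² = 0.00748;  (1·δI/I)² = (1×0.0788)² = 0.00622
δP/P = √(0.0137) = 0.117
P = 423.3 W, so δP = 0.117 × 423.3 = 49.5 W.

49.5 W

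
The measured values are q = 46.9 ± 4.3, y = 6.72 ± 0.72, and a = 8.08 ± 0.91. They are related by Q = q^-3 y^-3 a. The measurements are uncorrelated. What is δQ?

Products/powers → add relative errors in quadrature, weighted by exponent:
  (-3·δq/q)² = (-3×0.0917)² = 0.0757;  (-3·δy/y)² = (-3×0.107)² = 0.103;  (1·δa/a)² = (1×0.113)² = 0.0127
δQ/Q = √(0.192) = 0.438
Q = 2.58e-07, so δQ = 0.438 × 2.58e-07 = 1.13e-07.

1.13e-07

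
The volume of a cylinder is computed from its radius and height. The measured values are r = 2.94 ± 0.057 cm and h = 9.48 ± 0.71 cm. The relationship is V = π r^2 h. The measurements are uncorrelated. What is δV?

21.7 cm^3

Products/powers → add relative errors in quadrature, weighted by exponent:
  (2·δr/r)² = (2×0.0194)² = 0.00150;  (1·δh/h)² = (1×0.0749)² = 0.00561
δV/V = √(0.00711) = 0.0843
V = 257 cm^3, so δV = 0.0843 × 257 = 21.7 cm^3.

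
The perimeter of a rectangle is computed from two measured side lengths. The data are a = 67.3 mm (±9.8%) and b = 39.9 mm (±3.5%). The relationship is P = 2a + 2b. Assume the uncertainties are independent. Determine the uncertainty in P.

Sums and differences: (δP)² = Σ (cᵢ δxᵢ)².
  (2·δa)² = 174;  (2·δb)² = 7.80
δP = √(182) = 13.5 mm

13.5 mm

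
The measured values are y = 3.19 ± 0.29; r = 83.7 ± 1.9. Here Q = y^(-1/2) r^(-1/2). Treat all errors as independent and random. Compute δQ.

Each factor contributes (exponent × relative error)² to (δQ/Q)²:
  (−½·δy/y)² = (-0.5×0.0909)² = 0.00207;  (−½·δr/r)² = (-0.5×0.0227)² = 0.000129
δQ/Q = √(0.00219) = 0.0469
Q = 0.0612, so δQ = 0.0469 × 0.0612 = 0.00287.

0.00287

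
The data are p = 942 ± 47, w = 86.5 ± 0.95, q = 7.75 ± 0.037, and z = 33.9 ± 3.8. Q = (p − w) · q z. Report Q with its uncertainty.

(2.25 ± 0.281) × 10^5

Let u = p − w = 856. δu = √(δp² + δw²) = √(2210 + 0.902) = 47.0, so δu/u = 0.0549.
Q is then a monomial in u, q, z:
δQ/Q = √((δu/u)² + (1·δq/q)² + (1·δz/z)²) = √(0.00302 + 2.28e-05 + 0.0126) = 0.125
Q = 2.25e+05, so δQ = 0.125 × 2.25e+05 = 28100.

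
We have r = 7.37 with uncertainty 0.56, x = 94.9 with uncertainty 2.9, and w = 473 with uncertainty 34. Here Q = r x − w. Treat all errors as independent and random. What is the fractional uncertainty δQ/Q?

Let p = r·x = 699. δp/p = √((1·δr/r)² + (1·δx/x)²) = √(0.00577 + 0.000934) = 0.0819, so δp = 57.3.
Q = p − w: δQ = √(δp² + δw²) = √(3280 + 1160) = 66.6
Q = 226, so δQ/Q = 66.6/226 = 0.294.

0.294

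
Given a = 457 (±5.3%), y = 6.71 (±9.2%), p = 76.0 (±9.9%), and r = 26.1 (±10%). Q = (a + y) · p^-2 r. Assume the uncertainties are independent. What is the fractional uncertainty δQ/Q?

0.228

Let u = a + y = 464. δu = √(δa² + δy²) = √(587 + 0.381) = 24.2, so δu/u = 0.0523.
Q is then a monomial in u, p, r:
δQ/Q = √((δu/u)² + (-2·δp/p)² + (1·δr/r)²) = √(0.00273 + 0.0392 + 0.0100) = 0.228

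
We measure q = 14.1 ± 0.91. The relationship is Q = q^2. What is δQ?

25.7

Q ∝ q^2, so δQ/Q = |2| · δq/q = 2 × 0.0645 = 0.129.
Q = 199, so δQ = 0.129 × 199 = 25.7.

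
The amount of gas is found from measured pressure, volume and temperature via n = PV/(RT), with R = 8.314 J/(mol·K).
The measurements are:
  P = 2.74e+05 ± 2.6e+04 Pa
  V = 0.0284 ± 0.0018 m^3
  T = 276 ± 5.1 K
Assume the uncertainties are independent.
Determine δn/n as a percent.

11.6%

Products/powers → add relative errors in quadrature, weighted by exponent:
  (1·δP/P)² = (1×0.0949)² = 0.00900;  (1·δV/V)² = (1×0.0634)² = 0.00402;  (-1·δT/T)² = (-1×0.0185)² = 0.000341
δn/n = √(0.0134) = 0.116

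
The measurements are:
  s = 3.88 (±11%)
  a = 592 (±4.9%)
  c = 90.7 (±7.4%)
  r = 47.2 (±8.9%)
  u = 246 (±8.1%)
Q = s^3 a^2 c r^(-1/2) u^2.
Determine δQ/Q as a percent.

39.0%

Each factor contributes (exponent × relative error)² to (δQ/Q)²:
  (3·δs/s)² = (3×0.110)² = 0.109;  (2·δa/a)² = (2×0.0490)² = 0.00960;  (1·δc/c)² = (1×0.0740)² = 0.00548;  (−½·δr/r)² = (-0.5×0.0890)² = 0.00198;  (2·δu/u)² = (2×0.0810)² = 0.0262
δQ/Q = √(0.152) = 0.390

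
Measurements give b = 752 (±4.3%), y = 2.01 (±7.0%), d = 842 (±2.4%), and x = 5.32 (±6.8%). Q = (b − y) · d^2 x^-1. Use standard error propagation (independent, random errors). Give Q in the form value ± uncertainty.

(9.99 ± 0.937) × 10^7

Let u = b − y = 750. δu = √(δb² + δy²) = √(1050 + 0.0198) = 32.3, so δu/u = 0.0431.
Q is then a monomial in u, d, x:
δQ/Q = √((δu/u)² + (2·δd/d)² + (-1·δx/x)²) = √(0.00186 + 0.00230 + 0.00462) = 0.0937
Q = 9.99e+07, so δQ = 0.0937 × 9.99e+07 = 9.37e+06.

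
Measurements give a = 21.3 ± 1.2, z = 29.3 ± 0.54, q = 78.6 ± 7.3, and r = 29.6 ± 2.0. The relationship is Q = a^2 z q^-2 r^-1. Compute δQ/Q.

For a monomial Q ∝ a^2, z, q^-2, r^-1, fractional errors add in quadrature:
  (2·δa/a)² = (2×0.0563)² = 0.0127;  (1·δz/z)² = (1×0.0184)² = 0.000340;  (-2·δq/q)² = (-2×0.0929)² = 0.0345;  (-1·δr/r)² = (-1×0.0676)² = 0.00457
δQ/Q = √(0.0521) = 0.228

0.228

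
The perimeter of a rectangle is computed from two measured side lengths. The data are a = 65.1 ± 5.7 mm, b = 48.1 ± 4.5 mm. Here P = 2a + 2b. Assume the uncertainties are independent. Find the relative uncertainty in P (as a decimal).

0.0642

P is a linear combination, so absolute uncertainties add in quadrature:
  (2·δa)² = 130;  (2·δb)² = 81.0
δP = √(211) = 14.5 mm
P = 226 mm, so δP/P = 14.5/226 = 0.0642.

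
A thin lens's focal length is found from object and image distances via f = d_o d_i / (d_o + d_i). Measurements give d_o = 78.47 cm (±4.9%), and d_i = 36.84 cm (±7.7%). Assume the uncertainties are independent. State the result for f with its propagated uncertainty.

∂f/∂d_o = (d_i/(d_o+d_i))² = 0.102;  ∂f/∂d_i = (d_o/(d_o+d_i))² = 0.463
δf = √((∂f/∂d_o · δd_o)² + (∂f/∂d_i · δd_i)²) = √(0.154 + 1.73) = 1.37 cm
f = 25.07 cm.

25.07 ± 1.37 cm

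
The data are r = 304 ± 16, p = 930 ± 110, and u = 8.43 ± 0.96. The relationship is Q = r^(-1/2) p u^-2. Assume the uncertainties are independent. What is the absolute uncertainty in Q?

0.194

Products/powers → add relative errors in quadrature, weighted by exponent:
  (−½·δr/r)² = (-0.5×0.0526)² = 0.000693;  (1·δp/p)² = (1×0.118)² = 0.0140;  (-2·δu/u)² = (-2×0.114)² = 0.0519
δQ/Q = √(0.0666) = 0.258
Q = 0.751, so δQ = 0.258 × 0.751 = 0.194.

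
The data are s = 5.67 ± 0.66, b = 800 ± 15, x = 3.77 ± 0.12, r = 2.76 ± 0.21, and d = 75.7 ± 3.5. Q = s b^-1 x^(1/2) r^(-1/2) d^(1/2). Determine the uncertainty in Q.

0.00915

Each factor contributes (exponent × relative error)² to (δQ/Q)²:
  (1·δs/s)² = (1×0.116)² = 0.0135;  (-1·δb/b)² = (-1×0.0187)² = 0.000352;  (½·δx/x)² = (0.5×0.0318)² = 0.000253;  (−½·δr/r)² = (-0.5×0.0761)² = 0.00145;  (½·δd/d)² = (0.5×0.0462)² = 0.000534
δQ/Q = √(0.0161) = 0.127
Q = 0.0721, so δQ = 0.127 × 0.0721 = 0.00915.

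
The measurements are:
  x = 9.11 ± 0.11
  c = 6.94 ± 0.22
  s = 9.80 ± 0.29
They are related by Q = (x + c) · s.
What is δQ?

Let u = x + c = 16.1. δu = √(δx² + δc²) = √(0.0121 + 0.0484) = 0.246, so δu/u = 0.0153.
Q is then a monomial in u, s:
δQ/Q = √((δu/u)² + (1·δs/s)²) = √(0.000235 + 0.000876) = 0.0333
Q = 157, so δQ = 0.0333 × 157 = 5.24.

5.24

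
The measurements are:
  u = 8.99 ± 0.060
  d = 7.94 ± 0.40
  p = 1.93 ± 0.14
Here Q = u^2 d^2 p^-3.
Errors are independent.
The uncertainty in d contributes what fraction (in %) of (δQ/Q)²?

17.6%

(δQ/Q)² = (2·δu/u)² + (2·δd/d)² + (-3·δp/p)²
  u term: (2×0.00667)² = 0.000178
  d term: (2×0.0504)² = 0.0102
  p term: (-3×0.0725)² = 0.0474
Total = 0.0577. Share from d = 0.0102/0.0577 = 0.176.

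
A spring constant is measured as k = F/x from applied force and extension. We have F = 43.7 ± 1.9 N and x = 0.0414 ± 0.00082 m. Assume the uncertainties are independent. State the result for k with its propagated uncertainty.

k is a product of powers, so relative uncertainties combine in quadrature:
  (1·δF/F)² = (1×0.0435)² = 0.00189;  (-1·δx/x)² = (-1×0.0198)² = 0.000392
δk/k = √(0.00228) = 0.0478
k = 1060 N/m, so δk = 0.0478 × 1060 = 50.4 N/m.

1060 ± 50.4 N/m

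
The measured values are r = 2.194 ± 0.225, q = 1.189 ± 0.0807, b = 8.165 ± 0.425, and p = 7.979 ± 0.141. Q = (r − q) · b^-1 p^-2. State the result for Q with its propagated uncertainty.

Let u = r − q = 1.005. δu = √(δr² + δq²) = √(0.0506 + 0.00651) = 0.239, so δu/u = 0.238.
Q is then a monomial in u, b, p:
δQ/Q = √((δu/u)² + (-1·δb/b)² + (-2·δp/p)²) = √(0.0566 + 0.00271 + 0.00125) = 0.246
Q = 0.001933, so δQ = 0.246 × 0.001933 = 0.000476.

0.001933 ± 0.000476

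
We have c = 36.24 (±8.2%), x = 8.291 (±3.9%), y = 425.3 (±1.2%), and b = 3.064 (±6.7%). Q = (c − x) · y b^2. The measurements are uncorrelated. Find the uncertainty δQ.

19200

Let u = c − x = 27.95. δu = √(δc² + δx²) = √(8.83 + 0.105) = 2.99, so δu/u = 0.107.
Q is then a monomial in u, y, b:
δQ/Q = √((δu/u)² + (1·δy/y)² + (2·δb/b)²) = √(0.0114 + 0.000144 + 0.0180) = 0.172
Q = 111600, so δQ = 0.172 × 111600 = 19200.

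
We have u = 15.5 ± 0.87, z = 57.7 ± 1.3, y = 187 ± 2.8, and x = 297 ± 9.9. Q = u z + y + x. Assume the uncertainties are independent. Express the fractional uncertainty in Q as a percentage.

Let p = u·z = 894. δp/p = √((1·δu/u)² + (1·δz/z)²) = √(0.00315 + 0.000508) = 0.0605, so δp = 54.1.
Q = p + y + x: δQ = √(δp² + δy² + δx²) = √(2930 + 7.84 + 98.0) = 55.1
Q = 1380, so δQ/Q = 55.1/1380 = 0.0399.

3.99%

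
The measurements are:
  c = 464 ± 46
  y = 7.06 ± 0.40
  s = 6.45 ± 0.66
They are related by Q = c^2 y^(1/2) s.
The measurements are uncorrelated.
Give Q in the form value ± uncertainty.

(3.69 ± 0.830) × 10^6

For a monomial Q ∝ c^2, y^(1/2), s, fractional errors add in quadrature:
  (2·δc/c)² = (2×0.0991)² = 0.0393;  (½·δy/y)² = (0.5×0.0567)² = 0.000803;  (1·δs/s)² = (1×0.102)² = 0.0105
δQ/Q = √(0.0506) = 0.225
Q = 3.69e+06, so δQ = 0.225 × 3.69e+06 = 8.3e+05.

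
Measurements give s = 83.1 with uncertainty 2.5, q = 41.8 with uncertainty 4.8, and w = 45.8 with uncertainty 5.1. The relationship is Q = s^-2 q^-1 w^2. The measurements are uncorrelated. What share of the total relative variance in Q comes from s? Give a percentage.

5.45%

(δQ/Q)² = (-2·δs/s)² + (-1·δq/q)² + (2·δw/w)²
  s term: (-2×0.0301)² = 0.00362
  q term: (-1×0.115)² = 0.0132
  w term: (2×0.111)² = 0.0496
Total = 0.0664. Share from s = 0.00362/0.0664 = 0.0545.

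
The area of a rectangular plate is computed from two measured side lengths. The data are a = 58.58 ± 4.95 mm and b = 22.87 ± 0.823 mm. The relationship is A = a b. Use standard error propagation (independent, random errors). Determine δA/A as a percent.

9.18%

Relative error in a monomial: (δA/A)² = Σ (nᵢ · δxᵢ/xᵢ)².
  (1·δa/a)² = (1×0.0845)² = 0.00714;  (1·δb/b)² = (1×0.0360)² = 0.00129
δA/A = √(0.00844) = 0.0918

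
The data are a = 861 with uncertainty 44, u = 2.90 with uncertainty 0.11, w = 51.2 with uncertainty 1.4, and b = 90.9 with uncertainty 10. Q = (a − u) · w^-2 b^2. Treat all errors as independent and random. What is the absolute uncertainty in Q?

629

Let h = a − u = 858. δh = √(δa² + δu²) = √(1940 + 0.0121) = 44.0, so δh/h = 0.0513.
Q is then a monomial in h, w, b:
δQ/Q = √((δh/h)² + (-2·δw/w)² + (2·δb/b)²) = √(0.00263 + 0.00299 + 0.0484) = 0.232
Q = 2700, so δQ = 0.232 × 2700 = 629.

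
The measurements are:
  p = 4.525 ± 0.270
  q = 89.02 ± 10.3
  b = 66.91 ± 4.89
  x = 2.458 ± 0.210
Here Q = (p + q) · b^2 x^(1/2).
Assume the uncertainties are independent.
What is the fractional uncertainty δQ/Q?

0.188

Let u = p + q = 93.55. δu = √(δp² + δq²) = √(0.0729 + 106) = 10.3, so δu/u = 0.110.
Q is then a monomial in u, b, x:
δQ/Q = √((δu/u)² + (2·δb/b)² + (½·δx/x)²) = √(0.0121 + 0.0214 + 0.00182) = 0.188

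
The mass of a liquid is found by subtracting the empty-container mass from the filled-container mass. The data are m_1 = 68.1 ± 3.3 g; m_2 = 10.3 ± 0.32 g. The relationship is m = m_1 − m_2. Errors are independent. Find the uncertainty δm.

3.32 g

Sums and differences: (δm)² = Σ (cᵢ δxᵢ)².
  (δm_1)² = 10.9;  (δm_2)² = 0.102
δm = √(11.0) = 3.32 g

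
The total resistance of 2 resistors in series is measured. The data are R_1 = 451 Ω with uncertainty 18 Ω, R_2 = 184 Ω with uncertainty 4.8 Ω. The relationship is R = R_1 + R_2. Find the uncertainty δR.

For a sum/difference, combine absolute errors in quadrature:
  (δR_1)² = 324;  (δR_2)² = 23.0
δR = √(347) = 18.6 Ω

18.6 Ω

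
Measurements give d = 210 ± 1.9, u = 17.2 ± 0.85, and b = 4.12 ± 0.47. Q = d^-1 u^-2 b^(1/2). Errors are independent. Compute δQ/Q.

0.114

Q is a product of powers, so relative uncertainties combine in quadrature:
  (-1·δd/d)² = (-1×0.00905)² = 8.19e-05;  (-2·δu/u)² = (-2×0.0494)² = 0.00977;  (½·δb/b)² = (0.5×0.114)² = 0.00325
δQ/Q = √(0.0131) = 0.114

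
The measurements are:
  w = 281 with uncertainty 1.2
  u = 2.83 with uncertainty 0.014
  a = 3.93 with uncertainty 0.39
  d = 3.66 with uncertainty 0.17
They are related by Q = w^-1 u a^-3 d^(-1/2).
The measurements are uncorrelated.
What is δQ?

Since Q is a product/quotient, work with relative uncertainties:
  (-1·δw/w)² = (-1×0.00427)² = 1.82e-05;  (1·δu/u)² = (1×0.00495)² = 2.45e-05;  (-3·δa/a)² = (-3×0.0992)² = 0.0886;  (−½·δd/d)² = (-0.5×0.0464)² = 0.000539
δQ/Q = √(0.0892) = 0.299
Q = 8.67e-05, so δQ = 0.299 × 8.67e-05 = 2.59e-05.

2.59e-05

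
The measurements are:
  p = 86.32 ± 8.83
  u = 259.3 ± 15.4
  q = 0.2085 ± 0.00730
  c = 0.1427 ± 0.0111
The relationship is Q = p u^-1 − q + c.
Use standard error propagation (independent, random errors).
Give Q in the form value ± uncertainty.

0.2671 ± 0.0416

Let w = p·u^-1 = 0.3329. δw/w = √((1·δp/p)² + (-1·δu/u)²) = √(0.0105 + 0.00353) = 0.118, so δw = 0.0394.
Q = w − q + c: δQ = √(δw² + δq² + δc²) = √(0.00155 + 5.33e-05 + 0.000123) = 0.0416
Q = 0.2671.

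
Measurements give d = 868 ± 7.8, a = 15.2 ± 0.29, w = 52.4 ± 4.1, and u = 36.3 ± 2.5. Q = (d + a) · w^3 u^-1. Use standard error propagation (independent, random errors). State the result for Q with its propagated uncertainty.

(3.50 ± 0.857) × 10^6

Let h = d + a = 883. δh = √(δd² + δa²) = √(60.8 + 0.0841) = 7.81, so δh/h = 0.00884.
Q is then a monomial in h, w, u:
δQ/Q = √((δh/h)² + (3·δw/w)² + (-1·δu/u)²) = √(7.81e-05 + 0.0551 + 0.00474) = 0.245
Q = 3.5e+06, so δQ = 0.245 × 3.5e+06 = 8.57e+05.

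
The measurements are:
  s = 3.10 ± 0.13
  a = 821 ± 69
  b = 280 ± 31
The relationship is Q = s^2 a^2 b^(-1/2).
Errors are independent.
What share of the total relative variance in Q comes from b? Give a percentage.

7.99%

(δQ/Q)² = (2·δs/s)² + (2·δa/a)² + (−½·δb/b)²
  s term: (2×0.0419)² = 0.00703
  a term: (2×0.0840)² = 0.0283
  b term: (-0.5×0.111)² = 0.00306
Total = 0.0384. Share from b = 0.00306/0.0384 = 0.0799.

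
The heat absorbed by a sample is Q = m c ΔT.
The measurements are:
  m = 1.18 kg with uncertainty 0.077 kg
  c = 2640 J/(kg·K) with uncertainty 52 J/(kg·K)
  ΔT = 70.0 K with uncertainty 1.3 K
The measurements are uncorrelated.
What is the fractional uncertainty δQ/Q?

0.0706

Since Q is a product/quotient, work with relative uncertainties:
  (1·δm/m)² = (1×0.0653)² = 0.00426;  (1·δc/c)² = (1×0.0197)² = 0.000388;  (1·δΔT/ΔT)² = (1×0.0186)² = 0.000345
δQ/Q = √(0.00499) = 0.0706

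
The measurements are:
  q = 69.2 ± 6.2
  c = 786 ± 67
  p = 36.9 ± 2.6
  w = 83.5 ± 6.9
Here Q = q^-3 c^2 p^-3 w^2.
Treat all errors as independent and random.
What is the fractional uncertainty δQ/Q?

0.416

Since Q is a product/quotient, work with relative uncertainties:
  (-3·δq/q)² = (-3×0.0896)² = 0.0722;  (2·δc/c)² = (2×0.0852)² = 0.0291;  (-3·δp/p)² = (-3×0.0705)² = 0.0447;  (2·δw/w)² = (2×0.0826)² = 0.0273
δQ/Q = √(0.173) = 0.416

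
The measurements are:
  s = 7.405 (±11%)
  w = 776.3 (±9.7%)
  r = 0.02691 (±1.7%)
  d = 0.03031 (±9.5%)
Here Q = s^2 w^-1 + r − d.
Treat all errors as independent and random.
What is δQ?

Let p = s^2·w^-1 = 0.07064. δp/p = √((2·δs/s)² + (-1·δw/w)²) = √(0.0484 + 0.00941) = 0.240, so δp = 0.0170.
Q = p + r − d: δQ = √(δp² + δr² + δd²) = √(0.000288 + 2.09e-07 + 8.29e-06) = 0.0172

0.0172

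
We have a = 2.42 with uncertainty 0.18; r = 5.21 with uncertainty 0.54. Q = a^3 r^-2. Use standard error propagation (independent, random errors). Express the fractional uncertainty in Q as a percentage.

30.5%

Q is a product of powers, so relative uncertainties combine in quadrature:
  (3·δa/a)² = (3×0.0744)² = 0.0498;  (-2·δr/r)² = (-2×0.104)² = 0.0430
δQ/Q = √(0.0928) = 0.305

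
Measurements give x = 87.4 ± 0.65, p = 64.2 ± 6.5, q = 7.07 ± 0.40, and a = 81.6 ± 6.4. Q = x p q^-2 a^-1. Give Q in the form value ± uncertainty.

1.38 ± 0.235

Since Q is a product/quotient, work with relative uncertainties:
  (1·δx/x)² = (1×0.00744)² = 5.53e-05;  (1·δp/p)² = (1×0.101)² = 0.0103;  (-2·δq/q)² = (-2×0.0566)² = 0.0128;  (-1·δa/a)² = (-1×0.0784)² = 0.00615
δQ/Q = √(0.0293) = 0.171
Q = 1.38, so δQ = 0.171 × 1.38 = 0.235.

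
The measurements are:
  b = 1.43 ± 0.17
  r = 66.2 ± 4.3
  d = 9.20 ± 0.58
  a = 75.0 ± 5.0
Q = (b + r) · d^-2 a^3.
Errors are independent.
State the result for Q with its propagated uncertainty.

(3.37 ± 0.825) × 10^5

Let u = b + r = 67.6. δu = √(δb² + δr²) = √(0.0289 + 18.5) = 4.30, so δu/u = 0.0636.
Q is then a monomial in u, d, a:
δQ/Q = √((δu/u)² + (-2·δd/d)² + (3·δa/a)²) = √(0.00405 + 0.0159 + 0.0400) = 0.245
Q = 3.37e+05, so δQ = 0.245 × 3.37e+05 = 82500.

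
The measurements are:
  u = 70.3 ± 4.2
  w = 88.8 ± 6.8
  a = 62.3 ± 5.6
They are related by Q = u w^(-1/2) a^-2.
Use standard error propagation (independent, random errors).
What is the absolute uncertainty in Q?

0.000371

Products/powers → add relative errors in quadrature, weighted by exponent:
  (1·δu/u)² = (1×0.0597)² = 0.00357;  (−½·δw/w)² = (-0.5×0.0766)² = 0.00147;  (-2·δa/a)² = (-2×0.0899)² = 0.0323
δQ/Q = √(0.0374) = 0.193
Q = 0.00192, so δQ = 0.193 × 0.00192 = 0.000371.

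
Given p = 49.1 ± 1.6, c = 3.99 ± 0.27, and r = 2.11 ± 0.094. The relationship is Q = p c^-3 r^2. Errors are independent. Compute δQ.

0.771

Products/powers → add relative errors in quadrature, weighted by exponent:
  (1·δp/p)² = (1×0.0326)² = 0.00106;  (-3·δc/c)² = (-3×0.0677)² = 0.0412;  (2·δr/r)² = (2×0.0445)² = 0.00794
δQ/Q = √(0.0502) = 0.224
Q = 3.44, so δQ = 0.224 × 3.44 = 0.771.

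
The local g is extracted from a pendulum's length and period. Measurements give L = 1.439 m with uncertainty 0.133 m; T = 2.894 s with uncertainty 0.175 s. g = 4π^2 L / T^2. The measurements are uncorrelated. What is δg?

Each factor contributes (exponent × relative error)² to (δg/g)²:
  (1·δL/L)² = (1×0.0924)² = 0.00854;  (-2·δT/T)² = (-2×0.0605)² = 0.0146
δg/g = √(0.0232) = 0.152
g = 6.783 m/s^2, so δg = 0.152 × 6.783 = 1.03 m/s^2.

1.03 m/s^2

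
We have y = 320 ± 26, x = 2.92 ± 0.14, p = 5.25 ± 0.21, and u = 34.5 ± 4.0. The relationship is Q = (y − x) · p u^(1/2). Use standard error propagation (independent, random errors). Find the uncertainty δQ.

1060

Let w = y − x = 317. δw = √(δy² + δx²) = √(676 + 0.0196) = 26.0, so δw/w = 0.0820.
Q is then a monomial in w, p, u:
δQ/Q = √((δw/w)² + (1·δp/p)² + (½·δu/u)²) = √(0.00672 + 0.00160 + 0.00336) = 0.108
Q = 9780, so δQ = 0.108 × 9780 = 1060.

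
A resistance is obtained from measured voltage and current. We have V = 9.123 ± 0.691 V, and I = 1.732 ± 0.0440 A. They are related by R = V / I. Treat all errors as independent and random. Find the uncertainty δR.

Each factor contributes (exponent × relative error)² to (δR/R)²:
  (1·δV/V)² = (1×0.0757)² = 0.00574;  (-1·δI/I)² = (-1×0.0254)² = 0.000645
δR/R = √(0.00638) = 0.0799
R = 5.267 Ω, so δR = 0.0799 × 5.267 = 0.421 Ω.

0.421 Ω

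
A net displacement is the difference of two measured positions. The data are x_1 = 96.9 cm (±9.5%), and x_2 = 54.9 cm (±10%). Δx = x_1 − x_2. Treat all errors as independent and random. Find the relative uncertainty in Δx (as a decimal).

0.255

Δx is a linear combination, so absolute uncertainties add in quadrature:
  (δx_1)² = 84.7;  (δx_2)² = 30.1
δΔx = √(115) = 10.7 cm
Δx = 42.0 cm, so δΔx/Δx = 10.7/42.0 = 0.255.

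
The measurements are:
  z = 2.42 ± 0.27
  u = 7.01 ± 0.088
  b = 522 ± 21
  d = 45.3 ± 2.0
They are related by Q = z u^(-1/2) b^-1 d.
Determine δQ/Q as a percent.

Relative error in a monomial: (δQ/Q)² = Σ (nᵢ · δxᵢ/xᵢ)².
  (1·δz/z)² = (1×0.112)² = 0.0124;  (−½·δu/u)² = (-0.5×0.0126)² = 3.94e-05;  (-1·δb/b)² = (-1×0.0402)² = 0.00162;  (1·δd/d)² = (1×0.0442)² = 0.00195
δQ/Q = √(0.0161) = 0.127

12.7%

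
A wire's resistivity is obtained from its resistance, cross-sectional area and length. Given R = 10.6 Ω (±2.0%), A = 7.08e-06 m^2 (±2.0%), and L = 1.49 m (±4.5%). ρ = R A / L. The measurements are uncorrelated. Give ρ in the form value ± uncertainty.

Relative error in a monomial: (δρ/ρ)² = Σ (nᵢ · δxᵢ/xᵢ)².
  (1·δR/R)² = (1×0.0200)² = 0.000400;  (1·δA/A)² = (1×0.0200)² = 0.000400;  (-1·δL/L)² = (-1×0.0450)² = 0.00202
δρ/ρ = √(0.00282) = 0.0532
ρ = 5.04e-05 Ω·m, so δρ = 0.0532 × 5.04e-05 = 2.68e-06 Ω·m.

(5.04 ± 0.268) × 10^-5 Ω·m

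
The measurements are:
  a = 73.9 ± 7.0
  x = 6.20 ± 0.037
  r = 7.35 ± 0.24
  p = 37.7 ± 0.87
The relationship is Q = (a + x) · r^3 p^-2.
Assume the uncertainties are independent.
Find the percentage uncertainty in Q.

Let u = a + x = 80.1. δu = √(δa² + δx²) = √(49.0 + 0.00137) = 7.00, so δu/u = 0.0874.
Q is then a monomial in u, r, p:
δQ/Q = √((δu/u)² + (3·δr/r)² + (-2·δp/p)²) = √(0.00764 + 0.00960 + 0.00213) = 0.139

13.9%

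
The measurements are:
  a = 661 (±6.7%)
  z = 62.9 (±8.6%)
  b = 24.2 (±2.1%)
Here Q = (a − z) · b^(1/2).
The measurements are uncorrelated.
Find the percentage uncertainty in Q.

Let u = a − z = 598. δu = √(δa² + δz²) = √(1960 + 29.3) = 44.6, so δu/u = 0.0746.
Q is then a monomial in u, b:
δQ/Q = √((δu/u)² + (½·δb/b)²) = √(0.00556 + 0.000110) = 0.0753

7.53%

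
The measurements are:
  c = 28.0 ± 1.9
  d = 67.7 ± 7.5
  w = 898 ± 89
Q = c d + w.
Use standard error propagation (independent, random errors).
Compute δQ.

262

Let p = c·d = 1900. δp/p = √((1·δc/c)² + (1·δd/d)²) = √(0.00460 + 0.0123) = 0.130, so δp = 246.
Q = p + w: δQ = √(δp² + δw²) = √(60600 + 7920) = 262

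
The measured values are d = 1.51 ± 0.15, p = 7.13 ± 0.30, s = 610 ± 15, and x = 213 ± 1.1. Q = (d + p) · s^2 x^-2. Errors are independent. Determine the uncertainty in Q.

4.50

Let u = d + p = 8.64. δu = √(δd² + δp²) = √(0.0225 + 0.0900) = 0.335, so δu/u = 0.0388.
Q is then a monomial in u, s, x:
δQ/Q = √((δu/u)² + (2·δs/s)² + (-2·δx/x)²) = √(0.00151 + 0.00242 + 0.000107) = 0.0635
Q = 70.9, so δQ = 0.0635 × 70.9 = 4.50.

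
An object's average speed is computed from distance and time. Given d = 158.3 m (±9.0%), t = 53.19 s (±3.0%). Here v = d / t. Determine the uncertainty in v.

Since v is a product/quotient, work with relative uncertainties:
  (1·δd/d)² = (1×0.0900)² = 0.00810;  (-1·δt/t)² = (-1×0.0300)² = 0.000900
δv/v = √(0.00900) = 0.0949
v = 2.976 m/s, so δv = 0.0949 × 2.976 = 0.282 m/s.

0.282 m/s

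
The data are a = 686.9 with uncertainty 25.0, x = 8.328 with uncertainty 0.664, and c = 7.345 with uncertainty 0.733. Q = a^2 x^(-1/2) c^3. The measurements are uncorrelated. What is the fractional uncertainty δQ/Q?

Since Q is a product/quotient, work with relative uncertainties:
  (2·δa/a)² = (2×0.0364)² = 0.00530;  (−½·δx/x)² = (-0.5×0.0797)² = 0.00159;  (3·δc/c)² = (3×0.0998)² = 0.0896
δQ/Q = √(0.0965) = 0.311

0.311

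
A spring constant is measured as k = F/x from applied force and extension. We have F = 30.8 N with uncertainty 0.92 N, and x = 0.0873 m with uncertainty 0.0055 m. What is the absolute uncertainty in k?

Relative error in a monomial: (δk/k)² = Σ (nᵢ · δxᵢ/xᵢ)².
  (1·δF/F)² = (1×0.0299)² = 0.000892;  (-1·δx/x)² = (-1×0.0630)² = 0.00397
δk/k = √(0.00486) = 0.0697
k = 353 N/m, so δk = 0.0697 × 353 = 24.6 N/m.

24.6 N/m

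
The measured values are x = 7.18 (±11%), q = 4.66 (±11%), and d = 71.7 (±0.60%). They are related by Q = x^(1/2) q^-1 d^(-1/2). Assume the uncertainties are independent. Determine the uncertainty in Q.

Since Q is a product/quotient, work with relative uncertainties:
  (½·δx/x)² = (0.5×0.110)² = 0.00302;  (-1·δq/q)² = (-1×0.110)² = 0.0121;  (−½·δd/d)² = (-0.5×0.00600)² = 9e-06
δQ/Q = √(0.0151) = 0.123
Q = 0.0679, so δQ = 0.123 × 0.0679 = 0.00835.

0.00835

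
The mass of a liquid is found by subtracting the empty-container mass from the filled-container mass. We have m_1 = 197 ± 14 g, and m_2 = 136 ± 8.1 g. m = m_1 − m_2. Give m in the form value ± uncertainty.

61.0 ± 16.2 g

Absolute uncertainties add in quadrature for a linear combination:
  (δm_1)² = 196;  (δm_2)² = 65.6
δm = √(262) = 16.2 g
m = 61.0 g.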